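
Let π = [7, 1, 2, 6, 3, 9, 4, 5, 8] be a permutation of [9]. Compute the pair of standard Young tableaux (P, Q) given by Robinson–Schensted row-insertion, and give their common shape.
P = [1, 2, 3, 4, 5, 8] / [6, 9] / [7];  Q = [1, 3, 4, 6, 8, 9] / [2, 7] / [5];  common shape = (6, 2, 1)

Row-insert the values π_1, π_2, … into P one at a time, bumping the leftmost entry strictly greater than the inserted value down to the next row. The recording tableau Q records, in position (i, j), the step at which that cell was added to P.
  Insert 7 (step 1): P = [7];  Q = [1]
  Insert 1 (step 2): P = [1] / [7];  Q = [1] / [2]
  Insert 2 (step 3): P = [1, 2] / [7];  Q = [1, 3] / [2]
  Insert 6 (step 4): P = [1, 2, 6] / [7];  Q = [1, 3, 4] / [2]
  Insert 3 (step 5): P = [1, 2, 3] / [6] / [7];  Q = [1, 3, 4] / [2] / [5]
  Insert 9 (step 6): P = [1, 2, 3, 9] / [6] / [7];  Q = [1, 3, 4, 6] / [2] / [5]
  Insert 4 (step 7): P = [1, 2, 3, 4] / [6, 9] / [7];  Q = [1, 3, 4, 6] / [2, 7] / [5]
  Insert 5 (step 8): P = [1, 2, 3, 4, 5] / [6, 9] / [7];  Q = [1, 3, 4, 6, 8] / [2, 7] / [5]
  Insert 8 (step 9): P = [1, 2, 3, 4, 5, 8] / [6, 9] / [7];  Q = [1, 3, 4, 6, 8, 9] / [2, 7] / [5]
Final shape: (6, 2, 1).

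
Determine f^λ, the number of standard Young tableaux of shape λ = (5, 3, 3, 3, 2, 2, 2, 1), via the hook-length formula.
# SYT of shape (5, 3, 3, 3, 2, 2, 2, 1) = 155195040

Hook-length formula: f^λ = n! / Π hook(c), product over all cells c of the Young diagram. For λ = (5, 3, 3, 3, 2, 2, 2, 1), n = 21 boxes. Hook lengths by row (left-to-right, top-to-bottom): [12, 10, 6, 2, 1]; [9, 7, 3]; [8, 6, 2]; [7, 5, 1]; [5, 3]; [4, 2]; [3, 1]; [1]. Product of hooks = 329204736000. So f^λ = 21! / 329204736000 = 51090942171709440000 / 329204736000 = 155195040.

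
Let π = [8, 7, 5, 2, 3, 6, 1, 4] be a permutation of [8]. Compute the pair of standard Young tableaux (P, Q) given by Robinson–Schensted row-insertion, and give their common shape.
P = [1, 3, 4] / [2, 6] / [5] / [7] / [8];  Q = [1, 5, 6] / [2, 8] / [3] / [4] / [7];  common shape = (3, 2, 1, 1, 1)

Row-insert the values π_1, π_2, … into P one at a time, bumping the leftmost entry strictly greater than the inserted value down to the next row. The recording tableau Q records, in position (i, j), the step at which that cell was added to P.
  Insert 8 (step 1): P = [8];  Q = [1]
  Insert 7 (step 2): P = [7] / [8];  Q = [1] / [2]
  Insert 5 (step 3): P = [5] / [7] / [8];  Q = [1] / [2] / [3]
  Insert 2 (step 4): P = [2] / [5] / [7] / [8];  Q = [1] / [2] / [3] / [4]
  Insert 3 (step 5): P = [2, 3] / [5] / [7] / [8];  Q = [1, 5] / [2] / [3] / [4]
  Insert 6 (step 6): P = [2, 3, 6] / [5] / [7] / [8];  Q = [1, 5, 6] / [2] / [3] / [4]
  Insert 1 (step 7): P = [1, 3, 6] / [2] / [5] / [7] / [8];  Q = [1, 5, 6] / [2] / [3] / [4] / [7]
  Insert 4 (step 8): P = [1, 3, 4] / [2, 6] / [5] / [7] / [8];  Q = [1, 5, 6] / [2, 8] / [3] / [4] / [7]
Final shape: (3, 2, 1, 1, 1).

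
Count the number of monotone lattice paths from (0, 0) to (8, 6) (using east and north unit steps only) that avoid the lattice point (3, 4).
Number of paths = 2268

Total paths from (0, 0) to (8, 6): C(14, 8) = 3003. Paths through (3, 4): (paths (0, 0) → (3, 4)) × (paths (3, 4) → (8, 6)) = C(7, 3) · C(7, 5) = 35 · 21 = 735. Avoidance count = 3003 − 735 = 2268.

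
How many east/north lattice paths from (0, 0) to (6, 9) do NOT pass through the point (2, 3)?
Number of paths = 2905

Total paths from (0, 0) to (6, 9): C(15, 6) = 5005. Paths through (2, 3): (paths (0, 0) → (2, 3)) × (paths (2, 3) → (6, 9)) = C(5, 2) · C(10, 4) = 10 · 210 = 2100. Avoidance count = 5005 − 2100 = 2905.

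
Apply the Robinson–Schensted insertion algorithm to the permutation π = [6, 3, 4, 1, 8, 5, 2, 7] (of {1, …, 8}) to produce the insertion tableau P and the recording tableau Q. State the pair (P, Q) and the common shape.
P = [1, 2, 5, 7] / [3, 4] / [6, 8];  Q = [1, 3, 5, 8] / [2, 6] / [4, 7];  common shape = (4, 2, 2)

Row-insert the values π_1, π_2, … into P one at a time, bumping the leftmost entry strictly greater than the inserted value down to the next row. The recording tableau Q records, in position (i, j), the step at which that cell was added to P.
  Insert 6 (step 1): P = [6];  Q = [1]
  Insert 3 (step 2): P = [3] / [6];  Q = [1] / [2]
  Insert 4 (step 3): P = [3, 4] / [6];  Q = [1, 3] / [2]
  Insert 1 (step 4): P = [1, 4] / [3] / [6];  Q = [1, 3] / [2] / [4]
  Insert 8 (step 5): P = [1, 4, 8] / [3] / [6];  Q = [1, 3, 5] / [2] / [4]
  Insert 5 (step 6): P = [1, 4, 5] / [3, 8] / [6];  Q = [1, 3, 5] / [2, 6] / [4]
  Insert 2 (step 7): P = [1, 2, 5] / [3, 4] / [6, 8];  Q = [1, 3, 5] / [2, 6] / [4, 7]
  Insert 7 (step 8): P = [1, 2, 5, 7] / [3, 4] / [6, 8];  Q = [1, 3, 5, 8] / [2, 6] / [4, 7]
Final shape: (4, 2, 2).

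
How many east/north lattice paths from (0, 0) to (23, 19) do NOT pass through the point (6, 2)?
Number of paths = 381434336640

Total paths from (0, 0) to (23, 19): C(42, 23) = 446775310800. Paths through (6, 2): (paths (0, 0) → (6, 2)) × (paths (6, 2) → (23, 19)) = C(8, 6) · C(34, 17) = 28 · 2333606220 = 65340974160. Avoidance count = 446775310800 − 65340974160 = 381434336640.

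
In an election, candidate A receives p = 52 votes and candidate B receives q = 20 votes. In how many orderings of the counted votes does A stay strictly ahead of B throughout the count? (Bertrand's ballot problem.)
Strict-lead orderings = 138688468899531936

Total orderings of the 72 votes with 52 for A: C(72, 52) = 312049055023946856. By the Bertrand ballot formula (Cycle Lemma / reflection principle), the number of orderings in which A is strictly ahead of B throughout is (p − q)/(p + q) · C(p + q, p) = (52 − 20)/(52 + 20) · 312049055023946856 = 138688468899531936.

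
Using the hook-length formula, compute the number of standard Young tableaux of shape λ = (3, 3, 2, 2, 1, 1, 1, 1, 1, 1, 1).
# SYT of shape (3, 3, 2, 2, 1, 1, 1, 1, 1, 1, 1) = 62832

Hook-length formula: f^λ = n! / Π hook(c), product over all cells c of the Young diagram. For λ = (3, 3, 2, 2, 1, 1, 1, 1, 1, 1, 1), n = 17 boxes. Hook lengths by row (left-to-right, top-to-bottom): [13, 5, 2]; [12, 4, 1]; [10, 2]; [9, 1]; [7]; [6]; [5]; [4]; [3]; [2]; [1]. Product of hooks = 5660928000. So f^λ = 17! / 5660928000 = 355687428096000 / 5660928000 = 62832.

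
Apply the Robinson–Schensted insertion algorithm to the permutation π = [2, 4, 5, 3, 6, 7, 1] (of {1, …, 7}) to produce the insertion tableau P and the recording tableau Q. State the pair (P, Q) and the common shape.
P = [1, 3, 5, 6, 7] / [2] / [4];  Q = [1, 2, 3, 5, 6] / [4] / [7];  common shape = (5, 1, 1)

Row-insert the values π_1, π_2, … into P one at a time, bumping the leftmost entry strictly greater than the inserted value down to the next row. The recording tableau Q records, in position (i, j), the step at which that cell was added to P.
  Insert 2 (step 1): P = [2];  Q = [1]
  Insert 4 (step 2): P = [2, 4];  Q = [1, 2]
  Insert 5 (step 3): P = [2, 4, 5];  Q = [1, 2, 3]
  Insert 3 (step 4): P = [2, 3, 5] / [4];  Q = [1, 2, 3] / [4]
  Insert 6 (step 5): P = [2, 3, 5, 6] / [4];  Q = [1, 2, 3, 5] / [4]
  Insert 7 (step 6): P = [2, 3, 5, 6, 7] / [4];  Q = [1, 2, 3, 5, 6] / [4]
  Insert 1 (step 7): P = [1, 3, 5, 6, 7] / [2] / [4];  Q = [1, 2, 3, 5, 6] / [4] / [7]
Final shape: (5, 1, 1).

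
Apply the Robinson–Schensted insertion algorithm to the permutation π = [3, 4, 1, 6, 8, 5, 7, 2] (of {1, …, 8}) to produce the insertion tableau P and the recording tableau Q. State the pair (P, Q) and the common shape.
P = [1, 2, 5, 7] / [3, 4, 8] / [6];  Q = [1, 2, 4, 5] / [3, 6, 7] / [8];  common shape = (4, 3, 1)

Row-insert the values π_1, π_2, … into P one at a time, bumping the leftmost entry strictly greater than the inserted value down to the next row. The recording tableau Q records, in position (i, j), the step at which that cell was added to P.
  Insert 3 (step 1): P = [3];  Q = [1]
  Insert 4 (step 2): P = [3, 4];  Q = [1, 2]
  Insert 1 (step 3): P = [1, 4] / [3];  Q = [1, 2] / [3]
  Insert 6 (step 4): P = [1, 4, 6] / [3];  Q = [1, 2, 4] / [3]
  Insert 8 (step 5): P = [1, 4, 6, 8] / [3];  Q = [1, 2, 4, 5] / [3]
  Insert 5 (step 6): P = [1, 4, 5, 8] / [3, 6];  Q = [1, 2, 4, 5] / [3, 6]
  Insert 7 (step 7): P = [1, 4, 5, 7] / [3, 6, 8];  Q = [1, 2, 4, 5] / [3, 6, 7]
  Insert 2 (step 8): P = [1, 2, 5, 7] / [3, 4, 8] / [6];  Q = [1, 2, 4, 5] / [3, 6, 7] / [8]
Final shape: (4, 3, 1).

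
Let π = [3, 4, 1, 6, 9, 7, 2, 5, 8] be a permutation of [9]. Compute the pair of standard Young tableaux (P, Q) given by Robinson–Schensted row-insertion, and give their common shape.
P = [1, 2, 5, 7, 8] / [3, 4, 6] / [9];  Q = [1, 2, 4, 5, 9] / [3, 6, 8] / [7];  common shape = (5, 3, 1)

Row-insert the values π_1, π_2, … into P one at a time, bumping the leftmost entry strictly greater than the inserted value down to the next row. The recording tableau Q records, in position (i, j), the step at which that cell was added to P.
  Insert 3 (step 1): P = [3];  Q = [1]
  Insert 4 (step 2): P = [3, 4];  Q = [1, 2]
  Insert 1 (step 3): P = [1, 4] / [3];  Q = [1, 2] / [3]
  Insert 6 (step 4): P = [1, 4, 6] / [3];  Q = [1, 2, 4] / [3]
  Insert 9 (step 5): P = [1, 4, 6, 9] / [3];  Q = [1, 2, 4, 5] / [3]
  Insert 7 (step 6): P = [1, 4, 6, 7] / [3, 9];  Q = [1, 2, 4, 5] / [3, 6]
  Insert 2 (step 7): P = [1, 2, 6, 7] / [3, 4] / [9];  Q = [1, 2, 4, 5] / [3, 6] / [7]
  Insert 5 (step 8): P = [1, 2, 5, 7] / [3, 4, 6] / [9];  Q = [1, 2, 4, 5] / [3, 6, 8] / [7]
  Insert 8 (step 9): P = [1, 2, 5, 7, 8] / [3, 4, 6] / [9];  Q = [1, 2, 4, 5, 9] / [3, 6, 8] / [7]
Final shape: (5, 3, 1).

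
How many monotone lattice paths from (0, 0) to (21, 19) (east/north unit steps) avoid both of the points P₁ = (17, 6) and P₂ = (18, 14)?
Number of paths = 104692638228

Inclusion–exclusion. Total paths: C(40, 21) = 131282408400. Through P₁: C(23, 17)·C(17, 4) = 240253860. Through P₂: C(32, 18)·C(8, 3) = 26400393600. Since P₁ is strictly southwest of P₂, a monotone path through both must visit P₁ then P₂; paths through both = C(23, 17)·C(9, 1)·C(8, 3) = 50877288. Avoid both = 131282408400 − 240253860 − 26400393600 + 50877288 = 104692638228.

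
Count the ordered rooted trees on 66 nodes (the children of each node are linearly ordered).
C_65 = 1440418573150919668872489894243865350

These ordered rooted trees are counted by the Catalan number C_n = (1/(n + 1)) · C(2n, n). For n = 65: C_65 = (1/66) · C(130, 65) = 95067625827960698145584333020095113100/66 = 1440418573150919668872489894243865350.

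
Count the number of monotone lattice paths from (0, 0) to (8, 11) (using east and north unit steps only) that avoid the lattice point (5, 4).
Number of paths = 60462

Total paths from (0, 0) to (8, 11): C(19, 8) = 75582. Paths through (5, 4): (paths (0, 0) → (5, 4)) × (paths (5, 4) → (8, 11)) = C(9, 5) · C(10, 3) = 126 · 120 = 15120. Avoidance count = 75582 − 15120 = 60462.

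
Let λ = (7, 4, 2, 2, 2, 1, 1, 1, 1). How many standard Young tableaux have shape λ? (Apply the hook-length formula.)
# SYT of shape (7, 4, 2, 2, 2, 1, 1, 1, 1) = 296281440

Hook-length formula: f^λ = n! / Π hook(c), product over all cells c of the Young diagram. For λ = (7, 4, 2, 2, 2, 1, 1, 1, 1), n = 21 boxes. Hook lengths by row (left-to-right, top-to-bottom): [15, 10, 6, 5, 3, 2, 1]; [11, 6, 2, 1]; [8, 3]; [7, 2]; [6, 1]; [4]; [3]; [2]; [1]. Product of hooks = 172440576000. So f^λ = 21! / 172440576000 = 51090942171709440000 / 172440576000 = 296281440.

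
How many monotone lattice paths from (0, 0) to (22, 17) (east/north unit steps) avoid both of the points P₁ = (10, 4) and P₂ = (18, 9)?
Number of paths = 44133341200

Inclusion–exclusion. Total paths: C(39, 22) = 51021117810. Through P₁: C(14, 10)·C(25, 12) = 5205500300. Through P₂: C(27, 18)·C(12, 4) = 2319978375. Since P₁ is strictly southwest of P₂, a monotone path through both must visit P₁ then P₂; paths through both = C(14, 10)·C(13, 8)·C(12, 4) = 637702065. Avoid both = 51021117810 − 5205500300 − 2319978375 + 637702065 = 44133341200.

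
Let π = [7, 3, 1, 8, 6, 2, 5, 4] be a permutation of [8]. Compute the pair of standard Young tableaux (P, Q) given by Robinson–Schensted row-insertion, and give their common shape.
P = [1, 2, 4] / [3, 5] / [6, 8] / [7];  Q = [1, 4, 7] / [2, 5] / [3, 6] / [8];  common shape = (3, 2, 2, 1)

Row-insert the values π_1, π_2, … into P one at a time, bumping the leftmost entry strictly greater than the inserted value down to the next row. The recording tableau Q records, in position (i, j), the step at which that cell was added to P.
  Insert 7 (step 1): P = [7];  Q = [1]
  Insert 3 (step 2): P = [3] / [7];  Q = [1] / [2]
  Insert 1 (step 3): P = [1] / [3] / [7];  Q = [1] / [2] / [3]
  Insert 8 (step 4): P = [1, 8] / [3] / [7];  Q = [1, 4] / [2] / [3]
  Insert 6 (step 5): P = [1, 6] / [3, 8] / [7];  Q = [1, 4] / [2, 5] / [3]
  Insert 2 (step 6): P = [1, 2] / [3, 6] / [7, 8];  Q = [1, 4] / [2, 5] / [3, 6]
  Insert 5 (step 7): P = [1, 2, 5] / [3, 6] / [7, 8];  Q = [1, 4, 7] / [2, 5] / [3, 6]
  Insert 4 (step 8): P = [1, 2, 4] / [3, 5] / [6, 8] / [7];  Q = [1, 4, 7] / [2, 5] / [3, 6] / [8]
Final shape: (3, 2, 2, 1).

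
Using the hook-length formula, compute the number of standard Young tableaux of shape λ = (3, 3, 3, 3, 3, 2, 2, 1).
# SYT of shape (3, 3, 3, 3, 3, 2, 2, 1) = 4157010

Hook-length formula: f^λ = n! / Π hook(c), product over all cells c of the Young diagram. For λ = (3, 3, 3, 3, 3, 2, 2, 1), n = 20 boxes. Hook lengths by row (left-to-right, top-to-bottom): [10, 8, 5]; [9, 7, 4]; [8, 6, 3]; [7, 5, 2]; [6, 4, 1]; [4, 2]; [3, 1]; [1]. Product of hooks = 585252864000. So f^λ = 20! / 585252864000 = 2432902008176640000 / 585252864000 = 4157010.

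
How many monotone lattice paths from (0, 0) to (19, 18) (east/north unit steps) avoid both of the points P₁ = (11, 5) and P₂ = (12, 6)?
Number of paths = 16288574316

Inclusion–exclusion. Total paths: C(37, 19) = 17672631900. Through P₁: C(16, 11)·C(21, 8) = 888844320. Through P₂: C(18, 12)·C(19, 7) = 935402832. Since P₁ is strictly southwest of P₂, a monotone path through both must visit P₁ then P₂; paths through both = C(16, 11)·C(2, 1)·C(19, 7) = 440189568. Avoid both = 17672631900 − 888844320 − 935402832 + 440189568 = 16288574316.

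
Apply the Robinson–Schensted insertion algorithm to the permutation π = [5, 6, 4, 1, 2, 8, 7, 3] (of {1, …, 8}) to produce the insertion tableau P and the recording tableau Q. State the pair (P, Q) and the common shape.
P = [1, 2, 3] / [4, 6, 7] / [5, 8];  Q = [1, 2, 6] / [3, 5, 7] / [4, 8];  common shape = (3, 3, 2)

Row-insert the values π_1, π_2, … into P one at a time, bumping the leftmost entry strictly greater than the inserted value down to the next row. The recording tableau Q records, in position (i, j), the step at which that cell was added to P.
  Insert 5 (step 1): P = [5];  Q = [1]
  Insert 6 (step 2): P = [5, 6];  Q = [1, 2]
  Insert 4 (step 3): P = [4, 6] / [5];  Q = [1, 2] / [3]
  Insert 1 (step 4): P = [1, 6] / [4] / [5];  Q = [1, 2] / [3] / [4]
  Insert 2 (step 5): P = [1, 2] / [4, 6] / [5];  Q = [1, 2] / [3, 5] / [4]
  Insert 8 (step 6): P = [1, 2, 8] / [4, 6] / [5];  Q = [1, 2, 6] / [3, 5] / [4]
  Insert 7 (step 7): P = [1, 2, 7] / [4, 6, 8] / [5];  Q = [1, 2, 6] / [3, 5, 7] / [4]
  Insert 3 (step 8): P = [1, 2, 3] / [4, 6, 7] / [5, 8];  Q = [1, 2, 6] / [3, 5, 7] / [4, 8]
Final shape: (3, 3, 2).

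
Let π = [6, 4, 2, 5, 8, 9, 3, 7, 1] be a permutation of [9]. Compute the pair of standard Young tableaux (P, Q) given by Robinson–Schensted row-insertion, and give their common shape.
P = [1, 3, 7, 9] / [2, 5, 8] / [4] / [6];  Q = [1, 4, 5, 6] / [2, 7, 8] / [3] / [9];  common shape = (4, 3, 1, 1)

Row-insert the values π_1, π_2, … into P one at a time, bumping the leftmost entry strictly greater than the inserted value down to the next row. The recording tableau Q records, in position (i, j), the step at which that cell was added to P.
  Insert 6 (step 1): P = [6];  Q = [1]
  Insert 4 (step 2): P = [4] / [6];  Q = [1] / [2]
  Insert 2 (step 3): P = [2] / [4] / [6];  Q = [1] / [2] / [3]
  Insert 5 (step 4): P = [2, 5] / [4] / [6];  Q = [1, 4] / [2] / [3]
  Insert 8 (step 5): P = [2, 5, 8] / [4] / [6];  Q = [1, 4, 5] / [2] / [3]
  Insert 9 (step 6): P = [2, 5, 8, 9] / [4] / [6];  Q = [1, 4, 5, 6] / [2] / [3]
  Insert 3 (step 7): P = [2, 3, 8, 9] / [4, 5] / [6];  Q = [1, 4, 5, 6] / [2, 7] / [3]
  Insert 7 (step 8): P = [2, 3, 7, 9] / [4, 5, 8] / [6];  Q = [1, 4, 5, 6] / [2, 7, 8] / [3]
  Insert 1 (step 9): P = [1, 3, 7, 9] / [2, 5, 8] / [4] / [6];  Q = [1, 4, 5, 6] / [2, 7, 8] / [3] / [9]
Final shape: (4, 3, 1, 1).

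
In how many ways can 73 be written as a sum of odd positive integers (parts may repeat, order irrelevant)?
p_odd(73) = 40026

Enumerate partitions using only odd parts via the recurrence o(n, m) = o(n, m−2) + o(n−m, m) over odd m, starting from the largest odd part ≤ n. This gives p_odd(73) = 40026. (Euler's theorem: equals the count of distinct-part partitions.)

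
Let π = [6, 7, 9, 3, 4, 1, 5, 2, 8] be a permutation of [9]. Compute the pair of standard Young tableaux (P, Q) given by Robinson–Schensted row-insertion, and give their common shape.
P = [1, 2, 5, 8] / [3, 4, 9] / [6, 7];  Q = [1, 2, 3, 9] / [4, 5, 7] / [6, 8];  common shape = (4, 3, 2)

Row-insert the values π_1, π_2, … into P one at a time, bumping the leftmost entry strictly greater than the inserted value down to the next row. The recording tableau Q records, in position (i, j), the step at which that cell was added to P.
  Insert 6 (step 1): P = [6];  Q = [1]
  Insert 7 (step 2): P = [6, 7];  Q = [1, 2]
  Insert 9 (step 3): P = [6, 7, 9];  Q = [1, 2, 3]
  Insert 3 (step 4): P = [3, 7, 9] / [6];  Q = [1, 2, 3] / [4]
  Insert 4 (step 5): P = [3, 4, 9] / [6, 7];  Q = [1, 2, 3] / [4, 5]
  Insert 1 (step 6): P = [1, 4, 9] / [3, 7] / [6];  Q = [1, 2, 3] / [4, 5] / [6]
  Insert 5 (step 7): P = [1, 4, 5] / [3, 7, 9] / [6];  Q = [1, 2, 3] / [4, 5, 7] / [6]
  Insert 2 (step 8): P = [1, 2, 5] / [3, 4, 9] / [6, 7];  Q = [1, 2, 3] / [4, 5, 7] / [6, 8]
  Insert 8 (step 9): P = [1, 2, 5, 8] / [3, 4, 9] / [6, 7];  Q = [1, 2, 3, 9] / [4, 5, 7] / [6, 8]
Final shape: (4, 3, 2).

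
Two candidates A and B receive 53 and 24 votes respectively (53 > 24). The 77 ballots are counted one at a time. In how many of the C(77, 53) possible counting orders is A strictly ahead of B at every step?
Strict-lead orderings = 20615476731532656300

Total orderings of the 77 votes with 53 for A: C(77, 53) = 54737645114759121900. By the Bertrand ballot formula (Cycle Lemma / reflection principle), the number of orderings in which A is strictly ahead of B throughout is (p − q)/(p + q) · C(p + q, p) = (53 − 24)/(53 + 24) · 54737645114759121900 = 20615476731532656300.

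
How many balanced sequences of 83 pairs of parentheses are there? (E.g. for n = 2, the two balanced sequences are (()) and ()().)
C_83 = 68854441132780194707888052034668647142985206100

These balanced parentheses are counted by the Catalan number C_n = (1/(n + 1)) · C(2n, n). For n = 83: C_83 = (1/84) · C(166, 83) = 5783773055153536355462596370912166360010757312400/84 = 68854441132780194707888052034668647142985206100.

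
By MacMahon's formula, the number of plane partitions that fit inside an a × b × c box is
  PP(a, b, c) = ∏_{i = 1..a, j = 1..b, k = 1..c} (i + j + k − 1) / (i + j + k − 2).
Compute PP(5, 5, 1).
PP(5, 5, 1) = 252

Evaluate the triple product over i = 1..5, j = 1..5, k = 1..1. The factors are (2/1) · (3/2) · (4/3) · (5/4) · (6/5) · (3/2) · (4/3) · (5/4) · … (25 factors total). The numerators and denominators telescope so the product is an integer; carrying out the multiplication exactly gives PP(5, 5, 1) = 252.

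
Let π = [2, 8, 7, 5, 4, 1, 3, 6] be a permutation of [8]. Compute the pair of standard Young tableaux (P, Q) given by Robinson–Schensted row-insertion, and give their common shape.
P = [1, 3, 6] / [2, 4] / [5] / [7] / [8];  Q = [1, 2, 8] / [3, 7] / [4] / [5] / [6];  common shape = (3, 2, 1, 1, 1)

Row-insert the values π_1, π_2, … into P one at a time, bumping the leftmost entry strictly greater than the inserted value down to the next row. The recording tableau Q records, in position (i, j), the step at which that cell was added to P.
  Insert 2 (step 1): P = [2];  Q = [1]
  Insert 8 (step 2): P = [2, 8];  Q = [1, 2]
  Insert 7 (step 3): P = [2, 7] / [8];  Q = [1, 2] / [3]
  Insert 5 (step 4): P = [2, 5] / [7] / [8];  Q = [1, 2] / [3] / [4]
  Insert 4 (step 5): P = [2, 4] / [5] / [7] / [8];  Q = [1, 2] / [3] / [4] / [5]
  Insert 1 (step 6): P = [1, 4] / [2] / [5] / [7] / [8];  Q = [1, 2] / [3] / [4] / [5] / [6]
  Insert 3 (step 7): P = [1, 3] / [2, 4] / [5] / [7] / [8];  Q = [1, 2] / [3, 7] / [4] / [5] / [6]
  Insert 6 (step 8): P = [1, 3, 6] / [2, 4] / [5] / [7] / [8];  Q = [1, 2, 8] / [3, 7] / [4] / [5] / [6]
Final shape: (3, 2, 1, 1, 1).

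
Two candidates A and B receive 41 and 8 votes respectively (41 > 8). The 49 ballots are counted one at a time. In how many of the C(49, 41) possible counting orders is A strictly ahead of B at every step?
Strict-lead orderings = 303719922

Total orderings of the 49 votes with 41 for A: C(49, 41) = 450978066. By the Bertrand ballot formula (Cycle Lemma / reflection principle), the number of orderings in which A is strictly ahead of B throughout is (p − q)/(p + q) · C(p + q, p) = (41 − 8)/(41 + 8) · 450978066 = 303719922.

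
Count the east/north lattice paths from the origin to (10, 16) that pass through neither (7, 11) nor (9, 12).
Number of paths = 2537301

Inclusion–exclusion. Total paths: C(26, 10) = 5311735. Through P₁: C(18, 7)·C(8, 3) = 1782144. Through P₂: C(21, 9)·C(5, 1) = 1469650. Since P₁ is strictly southwest of P₂, a monotone path through both must visit P₁ then P₂; paths through both = C(18, 7)·C(3, 2)·C(5, 1) = 477360. Avoid both = 5311735 − 1782144 − 1469650 + 477360 = 2537301.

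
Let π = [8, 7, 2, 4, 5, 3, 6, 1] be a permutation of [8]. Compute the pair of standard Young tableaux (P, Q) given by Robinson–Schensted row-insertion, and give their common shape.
P = [1, 3, 5, 6] / [2] / [4] / [7] / [8];  Q = [1, 4, 5, 7] / [2] / [3] / [6] / [8];  common shape = (4, 1, 1, 1, 1)

Row-insert the values π_1, π_2, … into P one at a time, bumping the leftmost entry strictly greater than the inserted value down to the next row. The recording tableau Q records, in position (i, j), the step at which that cell was added to P.
  Insert 8 (step 1): P = [8];  Q = [1]
  Insert 7 (step 2): P = [7] / [8];  Q = [1] / [2]
  Insert 2 (step 3): P = [2] / [7] / [8];  Q = [1] / [2] / [3]
  Insert 4 (step 4): P = [2, 4] / [7] / [8];  Q = [1, 4] / [2] / [3]
  Insert 5 (step 5): P = [2, 4, 5] / [7] / [8];  Q = [1, 4, 5] / [2] / [3]
  Insert 3 (step 6): P = [2, 3, 5] / [4] / [7] / [8];  Q = [1, 4, 5] / [2] / [3] / [6]
  Insert 6 (step 7): P = [2, 3, 5, 6] / [4] / [7] / [8];  Q = [1, 4, 5, 7] / [2] / [3] / [6]
  Insert 1 (step 8): P = [1, 3, 5, 6] / [2] / [4] / [7] / [8];  Q = [1, 4, 5, 7] / [2] / [3] / [6] / [8]
Final shape: (4, 1, 1, 1, 1).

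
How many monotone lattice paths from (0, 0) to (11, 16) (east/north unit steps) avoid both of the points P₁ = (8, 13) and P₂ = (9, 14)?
Number of paths = 6506835

Inclusion–exclusion. Total paths: C(27, 11) = 13037895. Through P₁: C(21, 8)·C(6, 3) = 4069800. Through P₂: C(23, 9)·C(4, 2) = 4903140. Since P₁ is strictly southwest of P₂, a monotone path through both must visit P₁ then P₂; paths through both = C(21, 8)·C(2, 1)·C(4, 2) = 2441880. Avoid both = 13037895 − 4069800 − 4903140 + 2441880 = 6506835.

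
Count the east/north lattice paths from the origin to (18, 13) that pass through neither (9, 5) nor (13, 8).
Number of paths = 123962615

Inclusion–exclusion. Total paths: C(31, 18) = 206253075. Through P₁: C(14, 9)·C(17, 9) = 48668620. Through P₂: C(21, 13)·C(10, 5) = 51279480. Since P₁ is strictly southwest of P₂, a monotone path through both must visit P₁ then P₂; paths through both = C(14, 9)·C(7, 4)·C(10, 5) = 17657640. Avoid both = 206253075 − 48668620 − 51279480 + 17657640 = 123962615.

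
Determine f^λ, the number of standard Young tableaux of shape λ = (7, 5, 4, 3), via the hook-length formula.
# SYT of shape (7, 5, 4, 3) = 15519504

Hook-length formula: f^λ = n! / Π hook(c), product over all cells c of the Young diagram. For λ = (7, 5, 4, 3), n = 19 boxes. Hook lengths by row (left-to-right, top-to-bottom): [10, 9, 8, 6, 4, 2, 1]; [7, 6, 5, 3, 1]; [5, 4, 3, 1]; [3, 2, 1]. Product of hooks = 7838208000. So f^λ = 19! / 7838208000 = 121645100408832000 / 7838208000 = 15519504.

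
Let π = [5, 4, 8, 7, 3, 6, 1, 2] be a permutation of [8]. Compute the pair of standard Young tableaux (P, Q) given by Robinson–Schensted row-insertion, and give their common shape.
P = [1, 2] / [3, 6] / [4, 7] / [5, 8];  Q = [1, 3] / [2, 4] / [5, 6] / [7, 8];  common shape = (2, 2, 2, 2)

Row-insert the values π_1, π_2, … into P one at a time, bumping the leftmost entry strictly greater than the inserted value down to the next row. The recording tableau Q records, in position (i, j), the step at which that cell was added to P.
  Insert 5 (step 1): P = [5];  Q = [1]
  Insert 4 (step 2): P = [4] / [5];  Q = [1] / [2]
  Insert 8 (step 3): P = [4, 8] / [5];  Q = [1, 3] / [2]
  Insert 7 (step 4): P = [4, 7] / [5, 8];  Q = [1, 3] / [2, 4]
  Insert 3 (step 5): P = [3, 7] / [4, 8] / [5];  Q = [1, 3] / [2, 4] / [5]
  Insert 6 (step 6): P = [3, 6] / [4, 7] / [5, 8];  Q = [1, 3] / [2, 4] / [5, 6]
  Insert 1 (step 7): P = [1, 6] / [3, 7] / [4, 8] / [5];  Q = [1, 3] / [2, 4] / [5, 6] / [7]
  Insert 2 (step 8): P = [1, 2] / [3, 6] / [4, 7] / [5, 8];  Q = [1, 3] / [2, 4] / [5, 6] / [7, 8]
Final shape: (2, 2, 2, 2).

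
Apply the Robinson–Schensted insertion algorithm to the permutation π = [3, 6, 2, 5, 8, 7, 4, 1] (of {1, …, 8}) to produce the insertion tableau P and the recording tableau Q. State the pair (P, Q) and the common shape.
P = [1, 4, 7] / [2, 5, 8] / [3] / [6];  Q = [1, 2, 5] / [3, 4, 6] / [7] / [8];  common shape = (3, 3, 1, 1)

Row-insert the values π_1, π_2, … into P one at a time, bumping the leftmost entry strictly greater than the inserted value down to the next row. The recording tableau Q records, in position (i, j), the step at which that cell was added to P.
  Insert 3 (step 1): P = [3];  Q = [1]
  Insert 6 (step 2): P = [3, 6];  Q = [1, 2]
  Insert 2 (step 3): P = [2, 6] / [3];  Q = [1, 2] / [3]
  Insert 5 (step 4): P = [2, 5] / [3, 6];  Q = [1, 2] / [3, 4]
  Insert 8 (step 5): P = [2, 5, 8] / [3, 6];  Q = [1, 2, 5] / [3, 4]
  Insert 7 (step 6): P = [2, 5, 7] / [3, 6, 8];  Q = [1, 2, 5] / [3, 4, 6]
  Insert 4 (step 7): P = [2, 4, 7] / [3, 5, 8] / [6];  Q = [1, 2, 5] / [3, 4, 6] / [7]
  Insert 1 (step 8): P = [1, 4, 7] / [2, 5, 8] / [3] / [6];  Q = [1, 2, 5] / [3, 4, 6] / [7] / [8]
Final shape: (3, 3, 1, 1).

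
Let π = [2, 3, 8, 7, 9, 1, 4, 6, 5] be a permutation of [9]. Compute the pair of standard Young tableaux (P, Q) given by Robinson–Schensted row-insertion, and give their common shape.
P = [1, 3, 4, 5] / [2, 6, 9] / [7] / [8];  Q = [1, 2, 3, 5] / [4, 7, 8] / [6] / [9];  common shape = (4, 3, 1, 1)

Row-insert the values π_1, π_2, … into P one at a time, bumping the leftmost entry strictly greater than the inserted value down to the next row. The recording tableau Q records, in position (i, j), the step at which that cell was added to P.
  Insert 2 (step 1): P = [2];  Q = [1]
  Insert 3 (step 2): P = [2, 3];  Q = [1, 2]
  Insert 8 (step 3): P = [2, 3, 8];  Q = [1, 2, 3]
  Insert 7 (step 4): P = [2, 3, 7] / [8];  Q = [1, 2, 3] / [4]
  Insert 9 (step 5): P = [2, 3, 7, 9] / [8];  Q = [1, 2, 3, 5] / [4]
  Insert 1 (step 6): P = [1, 3, 7, 9] / [2] / [8];  Q = [1, 2, 3, 5] / [4] / [6]
  Insert 4 (step 7): P = [1, 3, 4, 9] / [2, 7] / [8];  Q = [1, 2, 3, 5] / [4, 7] / [6]
  Insert 6 (step 8): P = [1, 3, 4, 6] / [2, 7, 9] / [8];  Q = [1, 2, 3, 5] / [4, 7, 8] / [6]
  Insert 5 (step 9): P = [1, 3, 4, 5] / [2, 6, 9] / [7] / [8];  Q = [1, 2, 3, 5] / [4, 7, 8] / [6] / [9]
Final shape: (4, 3, 1, 1).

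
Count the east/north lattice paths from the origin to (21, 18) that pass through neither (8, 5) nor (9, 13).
Number of paths = 45967212434

Inclusion–exclusion. Total paths: C(39, 21) = 62359143990. Through P₁: C(13, 8)·C(26, 13) = 13385572200. Through P₂: C(22, 9)·C(17, 12) = 3078034960. Since P₁ is strictly southwest of P₂, a monotone path through both must visit P₁ then P₂; paths through both = C(13, 8)·C(9, 1)·C(17, 12) = 71675604. Avoid both = 62359143990 − 13385572200 − 3078034960 + 71675604 = 45967212434.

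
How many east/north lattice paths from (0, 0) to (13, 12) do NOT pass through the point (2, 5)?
Number of paths = 4531996

Total paths from (0, 0) to (13, 12): C(25, 13) = 5200300. Paths through (2, 5): (paths (0, 0) → (2, 5)) × (paths (2, 5) → (13, 12)) = C(7, 2) · C(18, 11) = 21 · 31824 = 668304. Avoidance count = 5200300 − 668304 = 4531996.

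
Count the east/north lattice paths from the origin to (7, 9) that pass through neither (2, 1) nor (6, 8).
Number of paths = 3553

Inclusion–exclusion. Total paths: C(16, 7) = 11440. Through P₁: C(3, 2)·C(13, 5) = 3861. Through P₂: C(14, 6)·C(2, 1) = 6006. Since P₁ is strictly southwest of P₂, a monotone path through both must visit P₁ then P₂; paths through both = C(3, 2)·C(11, 4)·C(2, 1) = 1980. Avoid both = 11440 − 3861 − 6006 + 1980 = 3553.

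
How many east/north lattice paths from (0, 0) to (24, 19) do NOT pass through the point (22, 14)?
Number of paths = 720750190650

Total paths from (0, 0) to (24, 19): C(43, 24) = 800472431850. Paths through (22, 14): (paths (0, 0) → (22, 14)) × (paths (22, 14) → (24, 19)) = C(36, 22) · C(7, 2) = 3796297200 · 21 = 79722241200. Avoidance count = 800472431850 − 79722241200 = 720750190650.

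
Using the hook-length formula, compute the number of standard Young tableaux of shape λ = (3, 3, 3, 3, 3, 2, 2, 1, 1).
# SYT of shape (3, 3, 3, 3, 3, 2, 2, 1, 1) = 14284998

Hook-length formula: f^λ = n! / Π hook(c), product over all cells c of the Young diagram. For λ = (3, 3, 3, 3, 3, 2, 2, 1, 1), n = 21 boxes. Hook lengths by row (left-to-right, top-to-bottom): [11, 8, 5]; [10, 7, 4]; [9, 6, 3]; [8, 5, 2]; [7, 4, 1]; [5, 2]; [4, 1]; [2]; [1]. Product of hooks = 3576545280000. So f^λ = 21! / 3576545280000 = 51090942171709440000 / 3576545280000 = 14284998.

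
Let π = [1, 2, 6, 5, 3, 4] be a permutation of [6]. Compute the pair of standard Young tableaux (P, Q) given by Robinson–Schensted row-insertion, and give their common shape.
P = [1, 2, 3, 4] / [5] / [6];  Q = [1, 2, 3, 6] / [4] / [5];  common shape = (4, 1, 1)

Row-insert the values π_1, π_2, … into P one at a time, bumping the leftmost entry strictly greater than the inserted value down to the next row. The recording tableau Q records, in position (i, j), the step at which that cell was added to P.
  Insert 1 (step 1): P = [1];  Q = [1]
  Insert 2 (step 2): P = [1, 2];  Q = [1, 2]
  Insert 6 (step 3): P = [1, 2, 6];  Q = [1, 2, 3]
  Insert 5 (step 4): P = [1, 2, 5] / [6];  Q = [1, 2, 3] / [4]
  Insert 3 (step 5): P = [1, 2, 3] / [5] / [6];  Q = [1, 2, 3] / [4] / [5]
  Insert 4 (step 6): P = [1, 2, 3, 4] / [5] / [6];  Q = [1, 2, 3, 6] / [4] / [5]
Final shape: (4, 1, 1).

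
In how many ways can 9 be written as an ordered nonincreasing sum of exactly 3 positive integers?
p(9, 3 parts) = 7

Partitions of n into exactly k parts ↔ partitions of n − k into at most k parts (subtract 1 from each part). For n = 9, k = 3, the partitions are: 7+1+1, 6+2+1, 5+3+1, 5+2+2, 4+4+1, 4+3+2, 3+3+3. Count = 7.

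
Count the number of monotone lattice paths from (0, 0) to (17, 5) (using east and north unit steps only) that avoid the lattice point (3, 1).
Number of paths = 14094

Total paths from (0, 0) to (17, 5): C(22, 17) = 26334. Paths through (3, 1): (paths (0, 0) → (3, 1)) × (paths (3, 1) → (17, 5)) = C(4, 3) · C(18, 14) = 4 · 3060 = 12240. Avoidance count = 26334 − 12240 = 14094.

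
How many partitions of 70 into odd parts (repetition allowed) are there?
p_odd(70) = 29927

Enumerate partitions using only odd parts via the recurrence o(n, m) = o(n, m−2) + o(n−m, m) over odd m, starting from the largest odd part ≤ n. This gives p_odd(70) = 29927. (Euler's theorem: equals the count of distinct-part partitions.)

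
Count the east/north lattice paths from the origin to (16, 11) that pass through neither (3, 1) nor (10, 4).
Number of paths = 7567595

Inclusion–exclusion. Total paths: C(27, 16) = 13037895. Through P₁: C(4, 3)·C(23, 13) = 4576264. Through P₂: C(14, 10)·C(13, 6) = 1717716. Since P₁ is strictly southwest of P₂, a monotone path through both must visit P₁ then P₂; paths through both = C(4, 3)·C(10, 7)·C(13, 6) = 823680. Avoid both = 13037895 − 4576264 − 1717716 + 823680 = 7567595.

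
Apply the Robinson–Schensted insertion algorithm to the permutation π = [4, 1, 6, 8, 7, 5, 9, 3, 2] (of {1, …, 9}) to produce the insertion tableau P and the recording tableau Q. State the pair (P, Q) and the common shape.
P = [1, 2, 7, 9] / [3, 5] / [4] / [6] / [8];  Q = [1, 3, 4, 7] / [2, 5] / [6] / [8] / [9];  common shape = (4, 2, 1, 1, 1)

Row-insert the values π_1, π_2, … into P one at a time, bumping the leftmost entry strictly greater than the inserted value down to the next row. The recording tableau Q records, in position (i, j), the step at which that cell was added to P.
  Insert 4 (step 1): P = [4];  Q = [1]
  Insert 1 (step 2): P = [1] / [4];  Q = [1] / [2]
  Insert 6 (step 3): P = [1, 6] / [4];  Q = [1, 3] / [2]
  Insert 8 (step 4): P = [1, 6, 8] / [4];  Q = [1, 3, 4] / [2]
  Insert 7 (step 5): P = [1, 6, 7] / [4, 8];  Q = [1, 3, 4] / [2, 5]
  Insert 5 (step 6): P = [1, 5, 7] / [4, 6] / [8];  Q = [1, 3, 4] / [2, 5] / [6]
  Insert 9 (step 7): P = [1, 5, 7, 9] / [4, 6] / [8];  Q = [1, 3, 4, 7] / [2, 5] / [6]
  Insert 3 (step 8): P = [1, 3, 7, 9] / [4, 5] / [6] / [8];  Q = [1, 3, 4, 7] / [2, 5] / [6] / [8]
  Insert 2 (step 9): P = [1, 2, 7, 9] / [3, 5] / [4] / [6] / [8];  Q = [1, 3, 4, 7] / [2, 5] / [6] / [8] / [9]
Final shape: (4, 2, 1, 1, 1).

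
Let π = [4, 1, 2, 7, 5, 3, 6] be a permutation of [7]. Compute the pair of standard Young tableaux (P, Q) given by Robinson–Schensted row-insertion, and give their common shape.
P = [1, 2, 3, 6] / [4, 5] / [7];  Q = [1, 3, 4, 7] / [2, 5] / [6];  common shape = (4, 2, 1)

Row-insert the values π_1, π_2, … into P one at a time, bumping the leftmost entry strictly greater than the inserted value down to the next row. The recording tableau Q records, in position (i, j), the step at which that cell was added to P.
  Insert 4 (step 1): P = [4];  Q = [1]
  Insert 1 (step 2): P = [1] / [4];  Q = [1] / [2]
  Insert 2 (step 3): P = [1, 2] / [4];  Q = [1, 3] / [2]
  Insert 7 (step 4): P = [1, 2, 7] / [4];  Q = [1, 3, 4] / [2]
  Insert 5 (step 5): P = [1, 2, 5] / [4, 7];  Q = [1, 3, 4] / [2, 5]
  Insert 3 (step 6): P = [1, 2, 3] / [4, 5] / [7];  Q = [1, 3, 4] / [2, 5] / [6]
  Insert 6 (step 7): P = [1, 2, 3, 6] / [4, 5] / [7];  Q = [1, 3, 4, 7] / [2, 5] / [6]
Final shape: (4, 2, 1).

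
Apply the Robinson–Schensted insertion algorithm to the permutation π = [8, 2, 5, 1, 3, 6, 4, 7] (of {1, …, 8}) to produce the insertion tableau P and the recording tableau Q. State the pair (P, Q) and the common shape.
P = [1, 3, 4, 7] / [2, 5, 6] / [8];  Q = [1, 3, 6, 8] / [2, 5, 7] / [4];  common shape = (4, 3, 1)

Row-insert the values π_1, π_2, … into P one at a time, bumping the leftmost entry strictly greater than the inserted value down to the next row. The recording tableau Q records, in position (i, j), the step at which that cell was added to P.
  Insert 8 (step 1): P = [8];  Q = [1]
  Insert 2 (step 2): P = [2] / [8];  Q = [1] / [2]
  Insert 5 (step 3): P = [2, 5] / [8];  Q = [1, 3] / [2]
  Insert 1 (step 4): P = [1, 5] / [2] / [8];  Q = [1, 3] / [2] / [4]
  Insert 3 (step 5): P = [1, 3] / [2, 5] / [8];  Q = [1, 3] / [2, 5] / [4]
  Insert 6 (step 6): P = [1, 3, 6] / [2, 5] / [8];  Q = [1, 3, 6] / [2, 5] / [4]
  Insert 4 (step 7): P = [1, 3, 4] / [2, 5, 6] / [8];  Q = [1, 3, 6] / [2, 5, 7] / [4]
  Insert 7 (step 8): P = [1, 3, 4, 7] / [2, 5, 6] / [8];  Q = [1, 3, 6, 8] / [2, 5, 7] / [4]
Final shape: (4, 3, 1).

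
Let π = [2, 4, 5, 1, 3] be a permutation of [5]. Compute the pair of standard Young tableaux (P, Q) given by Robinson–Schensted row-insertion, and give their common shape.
P = [1, 3, 5] / [2, 4];  Q = [1, 2, 3] / [4, 5];  common shape = (3, 2)

Row-insert the values π_1, π_2, … into P one at a time, bumping the leftmost entry strictly greater than the inserted value down to the next row. The recording tableau Q records, in position (i, j), the step at which that cell was added to P.
  Insert 2 (step 1): P = [2];  Q = [1]
  Insert 4 (step 2): P = [2, 4];  Q = [1, 2]
  Insert 5 (step 3): P = [2, 4, 5];  Q = [1, 2, 3]
  Insert 1 (step 4): P = [1, 4, 5] / [2];  Q = [1, 2, 3] / [4]
  Insert 3 (step 5): P = [1, 3, 5] / [2, 4];  Q = [1, 2, 3] / [4, 5]
Final shape: (3, 2).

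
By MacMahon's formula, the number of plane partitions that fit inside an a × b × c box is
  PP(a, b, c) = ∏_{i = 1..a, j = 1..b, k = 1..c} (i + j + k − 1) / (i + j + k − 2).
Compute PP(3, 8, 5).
PP(3, 8, 5) = 61408347

Evaluate the triple product over i = 1..3, j = 1..8, k = 1..5. The factors are (2/1) · (3/2) · (4/3) · (5/4) · (6/5) · (3/2) · (4/3) · (5/4) · … (120 factors total). The numerators and denominators telescope so the product is an integer; carrying out the multiplication exactly gives PP(3, 8, 5) = 61408347.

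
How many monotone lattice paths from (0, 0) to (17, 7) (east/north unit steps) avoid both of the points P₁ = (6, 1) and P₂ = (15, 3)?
Number of paths = 253007

Inclusion–exclusion. Total paths: C(24, 17) = 346104. Through P₁: C(7, 6)·C(17, 11) = 86632. Through P₂: C(18, 15)·C(6, 2) = 12240. Since P₁ is strictly southwest of P₂, a monotone path through both must visit P₁ then P₂; paths through both = C(7, 6)·C(11, 9)·C(6, 2) = 5775. Avoid both = 346104 − 86632 − 12240 + 5775 = 253007.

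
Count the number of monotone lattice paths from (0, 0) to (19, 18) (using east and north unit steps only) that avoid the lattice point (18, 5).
Number of paths = 17672160814

Total paths from (0, 0) to (19, 18): C(37, 19) = 17672631900. Paths through (18, 5): (paths (0, 0) → (18, 5)) × (paths (18, 5) → (19, 18)) = C(23, 18) · C(14, 1) = 33649 · 14 = 471086. Avoidance count = 17672631900 − 471086 = 17672160814.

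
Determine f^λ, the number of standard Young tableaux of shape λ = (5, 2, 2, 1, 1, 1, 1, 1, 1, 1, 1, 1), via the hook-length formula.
# SYT of shape (5, 2, 2, 1, 1, 1, 1, 1, 1, 1, 1, 1) = 116025

Hook-length formula: f^λ = n! / Π hook(c), product over all cells c of the Young diagram. For λ = (5, 2, 2, 1, 1, 1, 1, 1, 1, 1, 1, 1), n = 18 boxes. Hook lengths by row (left-to-right, top-to-bottom): [16, 6, 3, 2, 1]; [12, 2]; [11, 1]; [9]; [8]; [7]; [6]; [5]; [4]; [3]; [2]; [1]. Product of hooks = 55180984320. So f^λ = 18! / 55180984320 = 6402373705728000 / 55180984320 = 116025.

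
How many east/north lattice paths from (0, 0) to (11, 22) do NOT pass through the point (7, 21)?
Number of paths = 187616520

Total paths from (0, 0) to (11, 22): C(33, 11) = 193536720. Paths through (7, 21): (paths (0, 0) → (7, 21)) × (paths (7, 21) → (11, 22)) = C(28, 7) · C(5, 4) = 1184040 · 5 = 5920200. Avoidance count = 193536720 − 5920200 = 187616520.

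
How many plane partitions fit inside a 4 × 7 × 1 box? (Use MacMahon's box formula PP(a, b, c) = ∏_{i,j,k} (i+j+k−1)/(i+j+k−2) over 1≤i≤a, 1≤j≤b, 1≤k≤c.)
PP(4, 7, 1) = 330

Evaluate the triple product over i = 1..4, j = 1..7, k = 1..1. The factors are (2/1) · (3/2) · (4/3) · (5/4) · (6/5) · (7/6) · (8/7) · (3/2) · … (28 factors total). The numerators and denominators telescope so the product is an integer; carrying out the multiplication exactly gives PP(4, 7, 1) = 330.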